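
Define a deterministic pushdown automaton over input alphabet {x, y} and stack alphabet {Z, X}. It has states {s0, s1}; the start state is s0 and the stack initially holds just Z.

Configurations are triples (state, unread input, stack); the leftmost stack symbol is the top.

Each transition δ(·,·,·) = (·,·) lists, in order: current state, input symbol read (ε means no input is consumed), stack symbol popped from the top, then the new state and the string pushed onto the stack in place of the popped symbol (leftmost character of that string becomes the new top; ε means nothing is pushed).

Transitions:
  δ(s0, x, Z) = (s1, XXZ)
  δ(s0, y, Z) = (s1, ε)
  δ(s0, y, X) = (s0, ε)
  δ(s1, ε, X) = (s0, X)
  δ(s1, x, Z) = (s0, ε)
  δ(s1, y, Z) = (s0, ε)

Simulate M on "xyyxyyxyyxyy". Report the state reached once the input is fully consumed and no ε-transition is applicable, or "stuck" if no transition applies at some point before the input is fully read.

s0

(s0, xyyxyyxyyxyy, Z)
  read x, top Z: go to s1, push XXZ → (s1, yyxyyxyyxyy, XXZ)
  ε-move, top X: go to s0, push X → (s0, yyxyyxyyxyy, XXZ)
  read y, top X: go to s0, push ε → (s0, yxyyxyyxyy, XZ)
  read y, top X: go to s0, push ε → (s0, xyyxyyxyy, Z)
  read x, top Z: go to s1, push XXZ → (s1, yyxyyxyy, XXZ)
  ε-move, top X: go to s0, push X → (s0, yyxyyxyy, XXZ)
  read y, top X: go to s0, push ε → (s0, yxyyxyy, XZ)
  read y, top X: go to s0, push ε → (s0, xyyxyy, Z)
  read x, top Z: go to s1, push XXZ → (s1, yyxyy, XXZ)
  ε-move, top X: go to s0, push X → (s0, yyxyy, XXZ)
  read y, top X: go to s0, push ε → (s0, yxyy, XZ)
  read y, top X: go to s0, push ε → (s0, xyy, Z)
  read x, top Z: go to s1, push XXZ → (s1, yy, XXZ)
  ε-move, top X: go to s0, push X → (s0, yy, XXZ)
  read y, top X: go to s0, push ε → (s0, y, XZ)
  read y, top X: go to s0, push ε → (s0, ε, Z)
All input consumed; M is in state s0.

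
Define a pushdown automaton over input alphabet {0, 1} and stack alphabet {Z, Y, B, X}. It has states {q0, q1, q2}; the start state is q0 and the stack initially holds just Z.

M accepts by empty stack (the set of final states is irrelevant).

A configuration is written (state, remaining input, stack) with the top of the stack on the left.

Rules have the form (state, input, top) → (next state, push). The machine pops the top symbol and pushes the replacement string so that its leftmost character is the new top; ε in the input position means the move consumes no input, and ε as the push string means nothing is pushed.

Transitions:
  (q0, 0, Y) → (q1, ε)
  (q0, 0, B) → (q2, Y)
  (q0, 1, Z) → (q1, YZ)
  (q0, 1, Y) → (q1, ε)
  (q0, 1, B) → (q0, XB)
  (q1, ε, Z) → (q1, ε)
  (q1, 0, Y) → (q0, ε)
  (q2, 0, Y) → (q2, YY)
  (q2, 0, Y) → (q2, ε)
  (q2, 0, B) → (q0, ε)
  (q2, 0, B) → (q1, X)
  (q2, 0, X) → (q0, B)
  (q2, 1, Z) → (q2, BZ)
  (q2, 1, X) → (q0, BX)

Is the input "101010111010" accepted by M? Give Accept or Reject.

No computation consumes all input and empties the stack.

Reject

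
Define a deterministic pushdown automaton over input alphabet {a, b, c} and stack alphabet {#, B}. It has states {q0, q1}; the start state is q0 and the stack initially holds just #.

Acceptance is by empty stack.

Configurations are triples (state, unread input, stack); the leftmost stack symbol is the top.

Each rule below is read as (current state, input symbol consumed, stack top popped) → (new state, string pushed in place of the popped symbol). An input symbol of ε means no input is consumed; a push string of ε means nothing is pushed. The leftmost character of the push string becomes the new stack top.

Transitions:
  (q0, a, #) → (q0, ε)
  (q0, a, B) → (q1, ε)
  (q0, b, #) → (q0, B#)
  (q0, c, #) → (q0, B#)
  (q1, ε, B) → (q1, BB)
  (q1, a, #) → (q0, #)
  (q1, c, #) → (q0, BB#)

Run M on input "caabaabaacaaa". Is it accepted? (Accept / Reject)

Accept

(q0, caabaabaacaaa, #)
  read c, top #: go to q0, push B# → (q0, aabaabaacaaa, B#)
  read a, top B: go to q1, push ε → (q1, abaabaacaaa, #)
  read a, top #: go to q0, push # → (q0, baabaacaaa, #)
  read b, top #: go to q0, push B# → (q0, aabaacaaa, B#)
  read a, top B: go to q1, push ε → (q1, abaacaaa, #)
  read a, top #: go to q0, push # → (q0, baacaaa, #)
  read b, top #: go to q0, push B# → (q0, aacaaa, B#)
  read a, top B: go to q1, push ε → (q1, acaaa, #)
  read a, top #: go to q0, push # → (q0, caaa, #)
  read c, top #: go to q0, push B# → (q0, aaa, B#)
  read a, top B: go to q1, push ε → (q1, aa, #)
  read a, top #: go to q0, push # → (q0, a, #)
  read a, top #: go to q0, push ε → (q0, ε, ε)
All input consumed and the stack is empty.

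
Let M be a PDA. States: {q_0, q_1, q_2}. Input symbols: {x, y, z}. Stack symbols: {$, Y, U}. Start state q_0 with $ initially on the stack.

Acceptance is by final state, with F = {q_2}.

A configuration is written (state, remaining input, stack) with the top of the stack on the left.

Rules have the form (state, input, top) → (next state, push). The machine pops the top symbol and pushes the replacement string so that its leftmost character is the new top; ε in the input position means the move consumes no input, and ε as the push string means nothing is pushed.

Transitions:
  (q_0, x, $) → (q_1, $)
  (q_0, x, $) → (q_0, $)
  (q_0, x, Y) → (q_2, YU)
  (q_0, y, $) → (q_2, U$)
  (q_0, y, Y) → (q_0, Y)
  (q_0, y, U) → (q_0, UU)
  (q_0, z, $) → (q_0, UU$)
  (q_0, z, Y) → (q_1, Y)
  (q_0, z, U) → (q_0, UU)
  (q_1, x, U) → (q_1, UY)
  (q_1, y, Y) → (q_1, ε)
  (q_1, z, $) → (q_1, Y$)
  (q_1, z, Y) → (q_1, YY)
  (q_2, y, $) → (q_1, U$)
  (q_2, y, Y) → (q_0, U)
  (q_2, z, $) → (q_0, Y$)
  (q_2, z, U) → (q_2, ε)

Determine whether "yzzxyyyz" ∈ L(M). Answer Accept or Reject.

No computation consumes all input and reaches a final state.

Reject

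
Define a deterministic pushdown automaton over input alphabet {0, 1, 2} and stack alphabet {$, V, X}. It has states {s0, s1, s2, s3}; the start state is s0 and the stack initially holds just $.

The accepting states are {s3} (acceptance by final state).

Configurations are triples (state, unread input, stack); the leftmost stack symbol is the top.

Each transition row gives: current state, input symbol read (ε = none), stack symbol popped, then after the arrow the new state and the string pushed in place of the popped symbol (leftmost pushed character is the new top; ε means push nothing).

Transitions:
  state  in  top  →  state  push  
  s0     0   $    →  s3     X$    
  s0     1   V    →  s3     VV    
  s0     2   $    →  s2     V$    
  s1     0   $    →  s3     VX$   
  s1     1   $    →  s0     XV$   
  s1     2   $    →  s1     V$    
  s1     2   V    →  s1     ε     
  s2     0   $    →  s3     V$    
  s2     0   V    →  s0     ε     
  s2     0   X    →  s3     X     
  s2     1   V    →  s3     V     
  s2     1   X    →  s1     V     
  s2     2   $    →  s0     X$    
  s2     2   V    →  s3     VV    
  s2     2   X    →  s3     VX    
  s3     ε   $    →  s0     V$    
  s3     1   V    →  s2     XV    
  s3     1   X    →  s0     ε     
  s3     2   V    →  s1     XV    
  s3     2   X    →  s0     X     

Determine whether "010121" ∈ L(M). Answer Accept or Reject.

Accept

(s0, 010121, $)
  read 0, top $: go to s3, push X$ → (s3, 10121, X$)
  read 1, top X: go to s0, push ε → (s0, 0121, $)
  read 0, top $: go to s3, push X$ → (s3, 121, X$)
  read 1, top X: go to s0, push ε → (s0, 21, $)
  read 2, top $: go to s2, push V$ → (s2, 1, V$)
  read 1, top V: go to s3, push V → (s3, ε, V$)
All input consumed; state s3 ∈ F.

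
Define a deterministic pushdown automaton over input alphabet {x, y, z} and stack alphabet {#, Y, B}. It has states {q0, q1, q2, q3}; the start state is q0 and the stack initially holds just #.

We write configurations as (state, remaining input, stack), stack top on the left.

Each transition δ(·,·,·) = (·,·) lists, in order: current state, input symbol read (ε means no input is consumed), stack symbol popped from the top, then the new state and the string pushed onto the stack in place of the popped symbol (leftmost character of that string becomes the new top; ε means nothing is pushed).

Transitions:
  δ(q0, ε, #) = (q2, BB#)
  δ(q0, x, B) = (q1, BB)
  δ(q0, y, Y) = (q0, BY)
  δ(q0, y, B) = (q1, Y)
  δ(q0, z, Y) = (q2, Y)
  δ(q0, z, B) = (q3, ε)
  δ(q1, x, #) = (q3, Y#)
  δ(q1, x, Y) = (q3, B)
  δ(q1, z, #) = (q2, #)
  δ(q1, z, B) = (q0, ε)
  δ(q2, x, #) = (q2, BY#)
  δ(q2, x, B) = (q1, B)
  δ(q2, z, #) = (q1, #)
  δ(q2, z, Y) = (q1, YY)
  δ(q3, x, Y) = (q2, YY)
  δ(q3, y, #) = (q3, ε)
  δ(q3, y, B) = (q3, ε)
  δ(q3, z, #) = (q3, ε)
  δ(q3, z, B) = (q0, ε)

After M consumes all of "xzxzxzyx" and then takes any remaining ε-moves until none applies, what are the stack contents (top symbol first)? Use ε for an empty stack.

(q0, xzxzxzyx, #) ⊢ (q2, xzxzxzyx, BB#) ⊢ (q1, zxzxzyx, BB#) ⊢ (q0, xzxzyx, B#) ⊢ (q1, zxzyx, BB#) ⊢ (q0, xzyx, B#) ⊢ (q1, zyx, BB#) ⊢ (q0, yx, B#) ⊢ (q1, x, Y#) ⊢ (q3, ε, B#)
All input consumed in state q3 with stack B#.

B#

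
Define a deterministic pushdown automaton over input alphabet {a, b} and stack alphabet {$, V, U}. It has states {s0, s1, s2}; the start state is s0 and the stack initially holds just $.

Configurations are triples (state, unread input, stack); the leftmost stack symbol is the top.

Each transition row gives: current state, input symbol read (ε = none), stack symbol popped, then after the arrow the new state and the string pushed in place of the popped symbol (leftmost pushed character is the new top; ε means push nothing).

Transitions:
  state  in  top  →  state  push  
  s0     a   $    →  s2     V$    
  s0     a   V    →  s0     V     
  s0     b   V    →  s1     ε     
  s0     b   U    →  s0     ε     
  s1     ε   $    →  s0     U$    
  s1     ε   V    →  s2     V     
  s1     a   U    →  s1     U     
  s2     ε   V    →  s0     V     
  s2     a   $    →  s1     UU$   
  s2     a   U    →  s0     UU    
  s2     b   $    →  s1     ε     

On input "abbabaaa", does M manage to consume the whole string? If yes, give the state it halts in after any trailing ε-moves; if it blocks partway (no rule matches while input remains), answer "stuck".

stuck

(s0, abbabaaa, $)
  read a, top $: go to s2, push V$ → (s2, bbabaaa, V$)
  ε-move, top V: go to s0, push V → (s0, bbabaaa, V$)
  read b, top V: go to s1, push ε → (s1, babaaa, $)
  ε-move, top $: go to s0, push U$ → (s0, babaaa, U$)
  read b, top U: go to s0, push ε → (s0, abaaa, $)
  read a, top $: go to s2, push V$ → (s2, baaa, V$)
  ε-move, top V: go to s0, push V → (s0, baaa, V$)
  read b, top V: go to s1, push ε → (s1, aaa, $)
  ε-move, top $: go to s0, push U$ → (s0, aaa, U$)
No transition for (s0, a, top U); M blocks with input aaa remaining.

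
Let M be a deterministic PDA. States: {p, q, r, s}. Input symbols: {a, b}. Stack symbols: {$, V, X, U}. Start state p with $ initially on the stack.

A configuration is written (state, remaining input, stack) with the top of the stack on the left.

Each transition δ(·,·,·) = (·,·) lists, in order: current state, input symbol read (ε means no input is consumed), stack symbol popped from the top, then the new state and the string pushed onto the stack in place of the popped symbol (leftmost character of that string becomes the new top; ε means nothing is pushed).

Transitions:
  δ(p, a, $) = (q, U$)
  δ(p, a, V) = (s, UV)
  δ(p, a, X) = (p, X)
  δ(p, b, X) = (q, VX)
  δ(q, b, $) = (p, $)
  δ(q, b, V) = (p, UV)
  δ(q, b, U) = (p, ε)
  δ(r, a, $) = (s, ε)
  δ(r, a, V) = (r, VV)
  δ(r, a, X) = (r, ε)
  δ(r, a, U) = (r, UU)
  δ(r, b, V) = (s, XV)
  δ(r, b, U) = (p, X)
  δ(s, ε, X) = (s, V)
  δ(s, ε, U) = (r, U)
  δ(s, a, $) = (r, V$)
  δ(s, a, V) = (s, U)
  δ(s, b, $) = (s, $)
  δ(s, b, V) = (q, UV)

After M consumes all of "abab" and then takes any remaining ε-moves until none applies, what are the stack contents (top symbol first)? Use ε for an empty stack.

$

(p, abab, $) ⊢ (q, bab, U$) ⊢ (p, ab, $) ⊢ (q, b, U$) ⊢ (p, ε, $)
All input consumed in state p with stack $.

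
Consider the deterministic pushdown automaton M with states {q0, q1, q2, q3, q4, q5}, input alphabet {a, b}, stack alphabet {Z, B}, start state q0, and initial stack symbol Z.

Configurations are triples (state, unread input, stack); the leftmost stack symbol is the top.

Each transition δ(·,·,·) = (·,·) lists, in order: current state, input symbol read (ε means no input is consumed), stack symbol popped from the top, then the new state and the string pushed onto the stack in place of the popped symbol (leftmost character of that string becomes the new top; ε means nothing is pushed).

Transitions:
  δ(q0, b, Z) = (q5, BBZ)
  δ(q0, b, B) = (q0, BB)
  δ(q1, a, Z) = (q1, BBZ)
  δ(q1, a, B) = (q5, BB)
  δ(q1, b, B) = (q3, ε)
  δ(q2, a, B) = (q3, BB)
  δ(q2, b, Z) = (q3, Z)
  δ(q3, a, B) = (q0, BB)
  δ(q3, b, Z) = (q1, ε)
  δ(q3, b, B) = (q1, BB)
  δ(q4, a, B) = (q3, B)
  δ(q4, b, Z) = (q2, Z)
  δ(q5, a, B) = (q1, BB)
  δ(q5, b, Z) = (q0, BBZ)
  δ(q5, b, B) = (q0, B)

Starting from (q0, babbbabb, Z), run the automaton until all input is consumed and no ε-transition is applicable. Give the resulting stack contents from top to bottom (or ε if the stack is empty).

(q0, babbbabb, Z)
  read b, top Z: go to q5, push BBZ → (q5, abbbabb, BBZ)
  read a, top B: go to q1, push BB → (q1, bbbabb, BBBZ)
  read b, top B: go to q3, push ε → (q3, bbabb, BBZ)
  read b, top B: go to q1, push BB → (q1, babb, BBBZ)
  read b, top B: go to q3, push ε → (q3, abb, BBZ)
  read a, top B: go to q0, push BB → (q0, bb, BBBZ)
  read b, top B: go to q0, push BB → (q0, b, BBBBZ)
  read b, top B: go to q0, push BB → (q0, ε, BBBBBZ)
All input consumed in state q0 with stack BBBBBZ.

BBBBBZ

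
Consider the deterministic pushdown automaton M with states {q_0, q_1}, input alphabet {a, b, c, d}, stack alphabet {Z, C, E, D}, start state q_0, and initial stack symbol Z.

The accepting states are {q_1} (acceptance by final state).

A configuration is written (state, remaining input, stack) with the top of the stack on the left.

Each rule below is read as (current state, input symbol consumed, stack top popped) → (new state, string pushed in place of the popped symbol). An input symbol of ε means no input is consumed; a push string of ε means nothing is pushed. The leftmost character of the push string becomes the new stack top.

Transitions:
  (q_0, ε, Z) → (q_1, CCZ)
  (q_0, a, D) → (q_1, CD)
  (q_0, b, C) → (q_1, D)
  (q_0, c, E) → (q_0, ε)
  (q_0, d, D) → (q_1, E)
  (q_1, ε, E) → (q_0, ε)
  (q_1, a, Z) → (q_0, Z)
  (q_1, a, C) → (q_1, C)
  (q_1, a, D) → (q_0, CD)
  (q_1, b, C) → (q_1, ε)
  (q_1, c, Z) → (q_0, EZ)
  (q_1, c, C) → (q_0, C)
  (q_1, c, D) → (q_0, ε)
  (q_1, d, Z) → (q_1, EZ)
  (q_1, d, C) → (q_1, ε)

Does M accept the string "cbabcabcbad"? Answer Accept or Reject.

(q_0, cbabcabcbad, Z)
  ε-move, top Z: go to q_1, push CCZ → (q_1, cbabcabcbad, CCZ)
  read c, top C: go to q_0, push C → (q_0, babcabcbad, CCZ)
  read b, top C: go to q_1, push D → (q_1, abcabcbad, DCZ)
  read a, top D: go to q_0, push CD → (q_0, bcabcbad, CDCZ)
  read b, top C: go to q_1, push D → (q_1, cabcbad, DDCZ)
  read c, top D: go to q_0, push ε → (q_0, abcbad, DCZ)
  read a, top D: go to q_1, push CD → (q_1, bcbad, CDCZ)
  read b, top C: go to q_1, push ε → (q_1, cbad, DCZ)
  read c, top D: go to q_0, push ε → (q_0, bad, CZ)
  read b, top C: go to q_1, push D → (q_1, ad, DZ)
  read a, top D: go to q_0, push CD → (q_0, d, CDZ)
No transition applies at (q_0, d, CDZ); input not fully consumed.

Reject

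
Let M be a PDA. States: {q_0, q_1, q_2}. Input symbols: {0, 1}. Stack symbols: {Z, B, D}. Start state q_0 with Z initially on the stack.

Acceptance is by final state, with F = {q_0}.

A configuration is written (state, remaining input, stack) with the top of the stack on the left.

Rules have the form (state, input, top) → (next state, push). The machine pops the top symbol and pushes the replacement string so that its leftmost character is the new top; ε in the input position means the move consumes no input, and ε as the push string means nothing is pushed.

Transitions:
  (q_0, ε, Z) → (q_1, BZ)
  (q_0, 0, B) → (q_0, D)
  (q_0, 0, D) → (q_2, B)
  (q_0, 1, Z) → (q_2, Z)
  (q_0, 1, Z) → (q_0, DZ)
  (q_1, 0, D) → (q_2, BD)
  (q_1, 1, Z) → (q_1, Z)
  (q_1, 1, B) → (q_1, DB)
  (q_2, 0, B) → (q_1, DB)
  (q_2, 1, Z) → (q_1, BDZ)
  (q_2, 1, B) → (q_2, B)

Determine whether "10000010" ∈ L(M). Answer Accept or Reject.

No computation consumes all input and reaches a final state.

Reject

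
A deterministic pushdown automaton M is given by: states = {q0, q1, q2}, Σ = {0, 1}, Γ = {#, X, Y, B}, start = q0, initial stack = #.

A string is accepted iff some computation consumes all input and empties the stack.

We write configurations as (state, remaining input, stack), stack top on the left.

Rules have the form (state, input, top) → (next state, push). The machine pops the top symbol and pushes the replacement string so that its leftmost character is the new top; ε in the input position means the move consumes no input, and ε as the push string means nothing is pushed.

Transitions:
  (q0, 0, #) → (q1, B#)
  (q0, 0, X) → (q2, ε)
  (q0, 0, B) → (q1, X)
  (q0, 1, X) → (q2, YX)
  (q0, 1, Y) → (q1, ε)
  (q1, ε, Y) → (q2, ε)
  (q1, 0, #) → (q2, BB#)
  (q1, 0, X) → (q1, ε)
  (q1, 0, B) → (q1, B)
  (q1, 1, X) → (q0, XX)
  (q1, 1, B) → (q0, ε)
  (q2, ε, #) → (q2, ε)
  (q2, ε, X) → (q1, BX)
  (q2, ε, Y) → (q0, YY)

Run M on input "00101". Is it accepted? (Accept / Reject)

Reject

(q0, 00101, #) ⊢ (q1, 0101, B#) ⊢ (q1, 101, B#) ⊢ (q0, 01, #) ⊢ (q1, 1, B#) ⊢ (q0, ε, #)
All input consumed; stack is #, not empty, and no further ε-move applies.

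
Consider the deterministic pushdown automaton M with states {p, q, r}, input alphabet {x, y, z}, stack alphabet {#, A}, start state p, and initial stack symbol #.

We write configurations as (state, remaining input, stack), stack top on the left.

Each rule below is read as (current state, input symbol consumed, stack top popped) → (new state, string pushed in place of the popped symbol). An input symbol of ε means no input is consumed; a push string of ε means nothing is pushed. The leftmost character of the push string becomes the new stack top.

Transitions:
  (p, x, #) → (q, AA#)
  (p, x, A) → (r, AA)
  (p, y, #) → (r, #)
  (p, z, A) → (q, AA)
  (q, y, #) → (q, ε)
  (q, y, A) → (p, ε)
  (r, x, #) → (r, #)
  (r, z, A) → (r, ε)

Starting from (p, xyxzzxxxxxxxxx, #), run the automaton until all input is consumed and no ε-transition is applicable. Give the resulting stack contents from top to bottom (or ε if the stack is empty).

#

(p, xyxzzxxxxxxxxx, #)
  read x, top #: go to q, push AA# → (q, yxzzxxxxxxxxx, AA#)
  read y, top A: go to p, push ε → (p, xzzxxxxxxxxx, A#)
  read x, top A: go to r, push AA → (r, zzxxxxxxxxx, AA#)
  read z, top A: go to r, push ε → (r, zxxxxxxxxx, A#)
  read z, top A: go to r, push ε → (r, xxxxxxxxx, #)
  read x, top #: go to r, push # → (r, xxxxxxxx, #)
  read x, top #: go to r, push # → (r, xxxxxxx, #)
  read x, top #: go to r, push # → (r, xxxxxx, #)
  read x, top #: go to r, push # → (r, xxxxx, #)
  read x, top #: go to r, push # → (r, xxxx, #)
  read x, top #: go to r, push # → (r, xxx, #)
  read x, top #: go to r, push # → (r, xx, #)
  read x, top #: go to r, push # → (r, x, #)
  read x, top #: go to r, push # → (r, ε, #)
All input consumed in state r with stack #.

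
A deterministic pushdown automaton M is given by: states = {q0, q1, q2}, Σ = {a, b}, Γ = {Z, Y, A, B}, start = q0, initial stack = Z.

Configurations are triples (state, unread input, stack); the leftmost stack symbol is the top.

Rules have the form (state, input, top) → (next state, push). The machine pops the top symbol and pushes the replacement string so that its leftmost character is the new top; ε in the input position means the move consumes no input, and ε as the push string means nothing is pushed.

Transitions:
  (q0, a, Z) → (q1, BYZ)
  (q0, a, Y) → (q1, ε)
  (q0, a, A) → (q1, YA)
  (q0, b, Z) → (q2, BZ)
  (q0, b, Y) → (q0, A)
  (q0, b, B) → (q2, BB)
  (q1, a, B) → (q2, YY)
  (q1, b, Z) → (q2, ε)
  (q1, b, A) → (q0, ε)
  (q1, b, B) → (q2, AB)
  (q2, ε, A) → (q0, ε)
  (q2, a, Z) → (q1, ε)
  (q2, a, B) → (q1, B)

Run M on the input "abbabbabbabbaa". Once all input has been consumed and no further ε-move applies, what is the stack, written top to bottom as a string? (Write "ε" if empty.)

YYBBBBYZ

(q0, abbabbabbabbaa, Z)
  read a, top Z: go to q1, push BYZ → (q1, bbabbabbabbaa, BYZ)
  read b, top B: go to q2, push AB → (q2, babbabbabbaa, ABYZ)
  ε-move, top A: go to q0, push ε → (q0, babbabbabbaa, BYZ)
  read b, top B: go to q2, push BB → (q2, abbabbabbaa, BBYZ)
  read a, top B: go to q1, push B → (q1, bbabbabbaa, BBYZ)
  read b, top B: go to q2, push AB → (q2, babbabbaa, ABBYZ)
  ε-move, top A: go to q0, push ε → (q0, babbabbaa, BBYZ)
  read b, top B: go to q2, push BB → (q2, abbabbaa, BBBYZ)
  read a, top B: go to q1, push B → (q1, bbabbaa, BBBYZ)
  read b, top B: go to q2, push AB → (q2, babbaa, ABBBYZ)
  ε-move, top A: go to q0, push ε → (q0, babbaa, BBBYZ)
  read b, top B: go to q2, push BB → (q2, abbaa, BBBBYZ)
  read a, top B: go to q1, push B → (q1, bbaa, BBBBYZ)
  read b, top B: go to q2, push AB → (q2, baa, ABBBBYZ)
  ε-move, top A: go to q0, push ε → (q0, baa, BBBBYZ)
  read b, top B: go to q2, push BB → (q2, aa, BBBBBYZ)
  read a, top B: go to q1, push B → (q1, a, BBBBBYZ)
  read a, top B: go to q2, push YY → (q2, ε, YYBBBBYZ)
All input consumed in state q2 with stack YYBBBBYZ.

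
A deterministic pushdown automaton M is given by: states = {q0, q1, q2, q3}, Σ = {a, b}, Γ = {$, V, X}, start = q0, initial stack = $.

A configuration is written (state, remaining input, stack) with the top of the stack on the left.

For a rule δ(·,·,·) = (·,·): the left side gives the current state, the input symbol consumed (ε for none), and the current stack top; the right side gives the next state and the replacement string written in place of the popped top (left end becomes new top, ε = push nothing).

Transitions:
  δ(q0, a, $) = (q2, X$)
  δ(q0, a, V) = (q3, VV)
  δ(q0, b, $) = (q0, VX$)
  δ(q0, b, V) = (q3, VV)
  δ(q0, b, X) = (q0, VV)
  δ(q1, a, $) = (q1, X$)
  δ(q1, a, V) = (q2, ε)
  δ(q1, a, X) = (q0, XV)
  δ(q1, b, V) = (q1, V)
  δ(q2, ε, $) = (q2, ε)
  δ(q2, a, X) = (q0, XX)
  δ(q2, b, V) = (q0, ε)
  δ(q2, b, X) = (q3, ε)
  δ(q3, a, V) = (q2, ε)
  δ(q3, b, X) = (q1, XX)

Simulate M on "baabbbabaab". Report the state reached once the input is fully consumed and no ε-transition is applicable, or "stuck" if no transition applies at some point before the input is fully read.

(q0, baabbbabaab, $)
  read b, top $: go to q0, push VX$ → (q0, aabbbabaab, VX$)
  read a, top V: go to q3, push VV → (q3, abbbabaab, VVX$)
  read a, top V: go to q2, push ε → (q2, bbbabaab, VX$)
  read b, top V: go to q0, push ε → (q0, bbabaab, X$)
  read b, top X: go to q0, push VV → (q0, babaab, VV$)
  read b, top V: go to q3, push VV → (q3, abaab, VVV$)
  read a, top V: go to q2, push ε → (q2, baab, VV$)
  read b, top V: go to q0, push ε → (q0, aab, V$)
  read a, top V: go to q3, push VV → (q3, ab, VV$)
  read a, top V: go to q2, push ε → (q2, b, V$)
  read b, top V: go to q0, push ε → (q0, ε, $)
All input consumed; M is in state q0.

q0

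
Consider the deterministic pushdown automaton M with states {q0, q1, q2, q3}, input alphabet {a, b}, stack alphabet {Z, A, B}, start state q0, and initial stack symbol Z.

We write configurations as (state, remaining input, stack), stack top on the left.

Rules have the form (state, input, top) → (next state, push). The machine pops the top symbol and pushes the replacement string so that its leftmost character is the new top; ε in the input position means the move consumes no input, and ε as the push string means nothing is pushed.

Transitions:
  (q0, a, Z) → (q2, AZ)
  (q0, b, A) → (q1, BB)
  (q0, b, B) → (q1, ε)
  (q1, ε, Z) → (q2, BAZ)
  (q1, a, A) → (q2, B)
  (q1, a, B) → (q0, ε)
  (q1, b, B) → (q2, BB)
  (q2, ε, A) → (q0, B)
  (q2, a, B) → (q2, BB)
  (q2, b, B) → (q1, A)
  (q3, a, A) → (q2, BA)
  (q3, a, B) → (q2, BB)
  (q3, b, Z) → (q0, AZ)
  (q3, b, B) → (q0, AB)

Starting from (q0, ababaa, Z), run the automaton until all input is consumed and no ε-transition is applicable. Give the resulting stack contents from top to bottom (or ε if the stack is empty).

(q0, ababaa, Z)
  read a, top Z: go to q2, push AZ → (q2, babaa, AZ)
  ε-move, top A: go to q0, push B → (q0, babaa, BZ)
  read b, top B: go to q1, push ε → (q1, abaa, Z)
  ε-move, top Z: go to q2, push BAZ → (q2, abaa, BAZ)
  read a, top B: go to q2, push BB → (q2, baa, BBAZ)
  read b, top B: go to q1, push A → (q1, aa, ABAZ)
  read a, top A: go to q2, push B → (q2, a, BBAZ)
  read a, top B: go to q2, push BB → (q2, ε, BBBAZ)
All input consumed in state q2 with stack BBBAZ.

BBBAZ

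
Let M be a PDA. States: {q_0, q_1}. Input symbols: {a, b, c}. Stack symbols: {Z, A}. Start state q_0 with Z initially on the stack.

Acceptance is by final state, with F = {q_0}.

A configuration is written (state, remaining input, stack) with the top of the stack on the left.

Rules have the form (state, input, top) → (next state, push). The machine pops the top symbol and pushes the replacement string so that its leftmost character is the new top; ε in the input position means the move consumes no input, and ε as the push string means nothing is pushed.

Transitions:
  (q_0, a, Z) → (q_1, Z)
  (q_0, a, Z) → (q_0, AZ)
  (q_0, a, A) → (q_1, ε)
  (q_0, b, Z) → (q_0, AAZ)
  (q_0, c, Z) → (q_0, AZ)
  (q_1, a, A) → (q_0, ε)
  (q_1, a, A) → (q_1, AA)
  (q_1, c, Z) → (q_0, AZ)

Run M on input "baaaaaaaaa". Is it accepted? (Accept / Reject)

One accepting computation: (q_0, baaaaaaaaa, Z) ⊢ (q_0, aaaaaaaaa, AAZ) ⊢ (q_1, aaaaaaaa, AZ) ⊢ (q_1, aaaaaaa, AAZ) ⊢ (q_1, aaaaaa, AAAZ) ⊢ (q_0, aaaaa, AAZ) ⊢ (q_1, aaaa, AZ) ⊢ (q_1, aaa, AAZ) ⊢ (q_1, aa, AAAZ) ⊢ (q_1, a, AAAAZ) ⊢ (q_0, ε, AAAZ)
All input consumed and state q_0 ∈ F.

Accept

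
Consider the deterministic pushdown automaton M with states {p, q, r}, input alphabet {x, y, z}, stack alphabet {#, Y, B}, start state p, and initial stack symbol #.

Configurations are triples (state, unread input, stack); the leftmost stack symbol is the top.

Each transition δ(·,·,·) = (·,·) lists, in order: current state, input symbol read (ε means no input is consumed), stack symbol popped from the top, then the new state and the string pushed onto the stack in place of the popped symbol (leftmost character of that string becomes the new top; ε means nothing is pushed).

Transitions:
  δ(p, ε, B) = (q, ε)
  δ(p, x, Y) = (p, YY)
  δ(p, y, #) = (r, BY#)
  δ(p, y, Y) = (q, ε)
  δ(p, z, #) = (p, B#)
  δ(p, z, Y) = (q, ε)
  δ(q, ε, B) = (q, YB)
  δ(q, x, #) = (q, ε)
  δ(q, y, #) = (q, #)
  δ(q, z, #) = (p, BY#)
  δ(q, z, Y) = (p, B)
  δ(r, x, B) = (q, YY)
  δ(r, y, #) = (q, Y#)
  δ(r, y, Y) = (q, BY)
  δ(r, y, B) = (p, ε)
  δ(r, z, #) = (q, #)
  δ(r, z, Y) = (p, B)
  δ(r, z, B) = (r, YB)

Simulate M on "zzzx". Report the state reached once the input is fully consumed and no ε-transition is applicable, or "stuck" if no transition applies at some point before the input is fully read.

(p, zzzx, #) ⊢ (p, zzx, B#) ⊢ (q, zzx, #) ⊢ (p, zx, BY#) ⊢ (q, zx, Y#) ⊢ (p, x, B#) ⊢ (q, x, #) ⊢ (q, ε, ε)
All input consumed; M is in state q.

q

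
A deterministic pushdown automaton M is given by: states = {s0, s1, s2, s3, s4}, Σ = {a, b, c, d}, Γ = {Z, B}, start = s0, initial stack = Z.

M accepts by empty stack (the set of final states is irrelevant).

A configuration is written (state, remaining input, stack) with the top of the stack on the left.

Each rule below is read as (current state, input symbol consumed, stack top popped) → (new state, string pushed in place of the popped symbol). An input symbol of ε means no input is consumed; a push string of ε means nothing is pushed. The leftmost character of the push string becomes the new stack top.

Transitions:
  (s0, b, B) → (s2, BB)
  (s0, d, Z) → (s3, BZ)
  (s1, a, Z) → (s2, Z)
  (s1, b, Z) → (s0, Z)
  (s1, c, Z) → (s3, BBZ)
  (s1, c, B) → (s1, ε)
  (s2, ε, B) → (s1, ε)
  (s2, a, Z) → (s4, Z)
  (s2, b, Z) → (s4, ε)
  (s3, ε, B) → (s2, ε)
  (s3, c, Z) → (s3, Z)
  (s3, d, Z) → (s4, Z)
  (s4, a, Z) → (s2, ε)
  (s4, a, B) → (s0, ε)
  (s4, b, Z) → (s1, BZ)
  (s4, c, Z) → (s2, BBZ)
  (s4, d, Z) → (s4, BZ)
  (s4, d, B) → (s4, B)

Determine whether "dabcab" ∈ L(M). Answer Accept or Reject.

Accept

(s0, dabcab, Z)
  read d, top Z: go to s3, push BZ → (s3, abcab, BZ)
  ε-move, top B: go to s2, push ε → (s2, abcab, Z)
  read a, top Z: go to s4, push Z → (s4, bcab, Z)
  read b, top Z: go to s1, push BZ → (s1, cab, BZ)
  read c, top B: go to s1, push ε → (s1, ab, Z)
  read a, top Z: go to s2, push Z → (s2, b, Z)
  read b, top Z: go to s4, push ε → (s4, ε, ε)
All input consumed and the stack is empty.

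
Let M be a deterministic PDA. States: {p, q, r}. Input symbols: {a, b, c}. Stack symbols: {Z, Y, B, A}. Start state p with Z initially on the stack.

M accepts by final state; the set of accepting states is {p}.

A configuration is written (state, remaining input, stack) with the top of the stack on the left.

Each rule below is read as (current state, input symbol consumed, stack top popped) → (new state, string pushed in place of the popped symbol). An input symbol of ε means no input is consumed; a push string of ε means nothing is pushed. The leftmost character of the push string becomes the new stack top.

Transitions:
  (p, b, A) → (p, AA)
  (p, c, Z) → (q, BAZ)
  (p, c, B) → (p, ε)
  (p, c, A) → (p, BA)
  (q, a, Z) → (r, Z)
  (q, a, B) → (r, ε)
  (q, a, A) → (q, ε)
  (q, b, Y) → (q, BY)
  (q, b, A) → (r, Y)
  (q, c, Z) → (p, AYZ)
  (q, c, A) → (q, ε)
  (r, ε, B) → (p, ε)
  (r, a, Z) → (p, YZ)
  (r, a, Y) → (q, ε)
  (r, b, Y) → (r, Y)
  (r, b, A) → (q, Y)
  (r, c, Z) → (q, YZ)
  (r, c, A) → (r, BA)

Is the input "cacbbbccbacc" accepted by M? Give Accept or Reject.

(p, cacbbbccbacc, Z)
  read c, top Z: go to q, push BAZ → (q, acbbbccbacc, BAZ)
  read a, top B: go to r, push ε → (r, cbbbccbacc, AZ)
  read c, top A: go to r, push BA → (r, bbbccbacc, BAZ)
  ε-move, top B: go to p, push ε → (p, bbbccbacc, AZ)
  read b, top A: go to p, push AA → (p, bbccbacc, AAZ)
  read b, top A: go to p, push AA → (p, bccbacc, AAAZ)
  read b, top A: go to p, push AA → (p, ccbacc, AAAAZ)
  read c, top A: go to p, push BA → (p, cbacc, BAAAAZ)
  read c, top B: go to p, push ε → (p, bacc, AAAAZ)
  read b, top A: go to p, push AA → (p, acc, AAAAAZ)
No transition applies at (p, acc, AAAAAZ); input not fully consumed.

Reject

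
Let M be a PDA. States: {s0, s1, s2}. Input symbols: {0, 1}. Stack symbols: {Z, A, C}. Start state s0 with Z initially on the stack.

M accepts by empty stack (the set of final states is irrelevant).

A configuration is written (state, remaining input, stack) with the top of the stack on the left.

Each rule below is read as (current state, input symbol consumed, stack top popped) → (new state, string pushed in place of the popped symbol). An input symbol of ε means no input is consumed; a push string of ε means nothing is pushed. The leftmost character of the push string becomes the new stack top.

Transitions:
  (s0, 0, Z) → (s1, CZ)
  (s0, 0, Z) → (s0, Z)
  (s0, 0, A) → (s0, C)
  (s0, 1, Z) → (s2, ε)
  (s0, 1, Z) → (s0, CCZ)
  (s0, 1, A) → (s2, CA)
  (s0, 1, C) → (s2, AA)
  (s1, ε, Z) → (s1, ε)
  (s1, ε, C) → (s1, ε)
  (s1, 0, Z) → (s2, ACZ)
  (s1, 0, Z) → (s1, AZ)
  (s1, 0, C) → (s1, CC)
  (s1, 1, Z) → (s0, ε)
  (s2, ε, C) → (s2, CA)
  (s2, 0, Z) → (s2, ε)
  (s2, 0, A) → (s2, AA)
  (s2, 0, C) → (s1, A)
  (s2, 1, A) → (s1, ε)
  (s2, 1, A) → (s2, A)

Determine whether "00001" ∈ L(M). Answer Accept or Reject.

One accepting computation: (s0, 00001, Z) ⊢ (s0, 0001, Z) ⊢ (s0, 001, Z) ⊢ (s0, 01, Z) ⊢ (s0, 1, Z) ⊢ (s2, ε, ε)
All input consumed and the stack is empty.

Accept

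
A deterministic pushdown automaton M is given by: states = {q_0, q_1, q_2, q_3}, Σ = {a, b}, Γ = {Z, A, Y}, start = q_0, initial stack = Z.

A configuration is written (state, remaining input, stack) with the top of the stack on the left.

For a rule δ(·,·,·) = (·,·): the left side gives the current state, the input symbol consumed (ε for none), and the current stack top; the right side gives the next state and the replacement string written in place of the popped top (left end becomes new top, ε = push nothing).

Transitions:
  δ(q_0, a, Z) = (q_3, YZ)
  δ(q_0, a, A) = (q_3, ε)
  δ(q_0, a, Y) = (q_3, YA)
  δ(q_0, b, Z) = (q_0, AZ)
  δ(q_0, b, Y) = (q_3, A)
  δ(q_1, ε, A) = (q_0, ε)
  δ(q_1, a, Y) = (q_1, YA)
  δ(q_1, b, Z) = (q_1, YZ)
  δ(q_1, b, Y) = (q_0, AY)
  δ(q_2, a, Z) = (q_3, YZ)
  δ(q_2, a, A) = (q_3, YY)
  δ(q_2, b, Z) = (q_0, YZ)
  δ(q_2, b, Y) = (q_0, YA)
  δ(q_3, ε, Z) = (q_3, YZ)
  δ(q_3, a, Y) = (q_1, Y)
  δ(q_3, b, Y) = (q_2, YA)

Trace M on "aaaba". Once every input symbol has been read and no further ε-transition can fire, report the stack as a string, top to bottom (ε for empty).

(q_0, aaaba, Z)
  read a, top Z: go to q_3, push YZ → (q_3, aaba, YZ)
  read a, top Y: go to q_1, push Y → (q_1, aba, YZ)
  read a, top Y: go to q_1, push YA → (q_1, ba, YAZ)
  read b, top Y: go to q_0, push AY → (q_0, a, AYAZ)
  read a, top A: go to q_3, push ε → (q_3, ε, YAZ)
All input consumed in state q_3 with stack YAZ.

YAZ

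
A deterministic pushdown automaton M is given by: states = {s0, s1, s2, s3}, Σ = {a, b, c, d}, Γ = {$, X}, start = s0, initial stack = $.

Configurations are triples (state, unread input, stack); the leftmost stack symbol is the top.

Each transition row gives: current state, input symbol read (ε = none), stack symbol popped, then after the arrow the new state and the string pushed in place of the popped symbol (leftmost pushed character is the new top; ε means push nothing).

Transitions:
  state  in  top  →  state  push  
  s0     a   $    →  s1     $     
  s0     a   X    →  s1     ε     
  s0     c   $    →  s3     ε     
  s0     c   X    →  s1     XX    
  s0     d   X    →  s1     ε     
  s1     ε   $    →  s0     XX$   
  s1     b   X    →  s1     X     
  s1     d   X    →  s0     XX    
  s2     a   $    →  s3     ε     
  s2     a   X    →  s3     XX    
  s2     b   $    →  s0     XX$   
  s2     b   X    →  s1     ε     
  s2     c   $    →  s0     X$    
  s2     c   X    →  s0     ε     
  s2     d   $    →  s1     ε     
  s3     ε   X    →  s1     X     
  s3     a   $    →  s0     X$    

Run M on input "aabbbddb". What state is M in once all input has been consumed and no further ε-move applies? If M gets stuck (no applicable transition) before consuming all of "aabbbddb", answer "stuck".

(s0, aabbbddb, $)
  read a, top $: go to s1, push $ → (s1, abbbddb, $)
  ε-move, top $: go to s0, push XX$ → (s0, abbbddb, XX$)
  read a, top X: go to s1, push ε → (s1, bbbddb, X$)
  read b, top X: go to s1, push X → (s1, bbddb, X$)
  read b, top X: go to s1, push X → (s1, bddb, X$)
  read b, top X: go to s1, push X → (s1, ddb, X$)
  read d, top X: go to s0, push XX → (s0, db, XX$)
  read d, top X: go to s1, push ε → (s1, b, X$)
  read b, top X: go to s1, push X → (s1, ε, X$)
All input consumed; M is in state s1.

s1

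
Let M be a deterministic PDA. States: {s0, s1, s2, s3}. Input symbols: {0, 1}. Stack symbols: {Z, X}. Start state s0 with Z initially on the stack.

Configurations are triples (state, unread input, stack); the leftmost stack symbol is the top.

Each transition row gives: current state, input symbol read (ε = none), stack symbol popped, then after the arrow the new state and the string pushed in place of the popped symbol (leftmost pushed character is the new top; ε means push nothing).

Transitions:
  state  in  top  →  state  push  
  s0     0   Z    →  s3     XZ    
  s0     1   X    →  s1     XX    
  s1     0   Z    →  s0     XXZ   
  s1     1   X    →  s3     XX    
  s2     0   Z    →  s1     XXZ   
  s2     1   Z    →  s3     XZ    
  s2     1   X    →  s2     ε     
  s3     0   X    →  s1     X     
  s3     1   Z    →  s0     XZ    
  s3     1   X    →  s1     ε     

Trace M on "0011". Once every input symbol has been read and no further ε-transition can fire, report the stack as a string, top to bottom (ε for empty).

(s0, 0011, Z)
  read 0, top Z: go to s3, push XZ → (s3, 011, XZ)
  read 0, top X: go to s1, push X → (s1, 11, XZ)
  read 1, top X: go to s3, push XX → (s3, 1, XXZ)
  read 1, top X: go to s1, push ε → (s1, ε, XZ)
All input consumed in state s1 with stack XZ.

XZ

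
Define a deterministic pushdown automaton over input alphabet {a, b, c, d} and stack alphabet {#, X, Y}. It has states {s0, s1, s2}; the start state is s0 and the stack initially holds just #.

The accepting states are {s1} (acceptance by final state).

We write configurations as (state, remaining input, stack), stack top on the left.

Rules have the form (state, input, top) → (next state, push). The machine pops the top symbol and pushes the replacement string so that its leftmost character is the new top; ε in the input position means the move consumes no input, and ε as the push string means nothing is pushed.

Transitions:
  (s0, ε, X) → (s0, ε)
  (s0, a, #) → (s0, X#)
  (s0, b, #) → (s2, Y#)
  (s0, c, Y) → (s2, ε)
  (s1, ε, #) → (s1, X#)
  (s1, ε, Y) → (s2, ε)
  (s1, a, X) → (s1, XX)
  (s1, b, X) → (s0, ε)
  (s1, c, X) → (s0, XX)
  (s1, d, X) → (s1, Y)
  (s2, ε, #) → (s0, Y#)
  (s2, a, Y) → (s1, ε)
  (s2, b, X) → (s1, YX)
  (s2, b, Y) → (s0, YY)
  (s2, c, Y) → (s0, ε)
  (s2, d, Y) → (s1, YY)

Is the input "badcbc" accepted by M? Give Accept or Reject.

Reject

(s0, badcbc, #)
  read b, top #: go to s2, push Y# → (s2, adcbc, Y#)
  read a, top Y: go to s1, push ε → (s1, dcbc, #)
  ε-move, top #: go to s1, push X# → (s1, dcbc, X#)
  read d, top X: go to s1, push Y → (s1, cbc, Y#)
  ε-move, top Y: go to s2, push ε → (s2, cbc, #)
  ε-move, top #: go to s0, push Y# → (s0, cbc, Y#)
  read c, top Y: go to s2, push ε → (s2, bc, #)
  ε-move, top #: go to s0, push Y# → (s0, bc, Y#)
No transition applies at (s0, bc, Y#); input not fully consumed.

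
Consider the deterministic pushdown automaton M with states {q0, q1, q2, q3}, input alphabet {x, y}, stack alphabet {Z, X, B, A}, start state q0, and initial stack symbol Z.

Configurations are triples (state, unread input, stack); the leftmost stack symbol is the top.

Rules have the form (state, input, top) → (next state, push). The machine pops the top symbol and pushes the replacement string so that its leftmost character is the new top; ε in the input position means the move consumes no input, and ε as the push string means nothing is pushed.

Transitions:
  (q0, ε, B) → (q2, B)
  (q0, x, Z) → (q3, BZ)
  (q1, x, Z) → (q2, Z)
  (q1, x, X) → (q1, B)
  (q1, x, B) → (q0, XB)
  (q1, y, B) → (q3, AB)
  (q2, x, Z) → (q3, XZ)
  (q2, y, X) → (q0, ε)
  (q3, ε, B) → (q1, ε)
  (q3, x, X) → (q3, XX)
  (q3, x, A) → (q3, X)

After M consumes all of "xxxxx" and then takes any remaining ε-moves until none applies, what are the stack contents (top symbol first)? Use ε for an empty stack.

XXXZ

(q0, xxxxx, Z)
  read x, top Z: go to q3, push BZ → (q3, xxxx, BZ)
  ε-move, top B: go to q1, push ε → (q1, xxxx, Z)
  read x, top Z: go to q2, push Z → (q2, xxx, Z)
  read x, top Z: go to q3, push XZ → (q3, xx, XZ)
  read x, top X: go to q3, push XX → (q3, x, XXZ)
  read x, top X: go to q3, push XX → (q3, ε, XXXZ)
All input consumed in state q3 with stack XXXZ.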